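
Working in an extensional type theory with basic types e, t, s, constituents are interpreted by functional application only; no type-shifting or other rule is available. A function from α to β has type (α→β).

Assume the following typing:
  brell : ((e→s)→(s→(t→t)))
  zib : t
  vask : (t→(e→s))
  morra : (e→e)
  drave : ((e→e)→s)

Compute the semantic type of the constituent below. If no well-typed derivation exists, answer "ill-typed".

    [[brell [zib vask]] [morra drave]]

[zib vask] — vask of type (t→(e→s)) combines with zib of type t: type (e→s).
[brell [zib vask]] — brell of type ((e→s)→(s→(t→t))) combines with [zib vask] of type (e→s): type (s→(t→t)).
[morra drave] — drave of type ((e→e)→s) combines with morra of type (e→e): type s.
[[brell [zib vask]] [morra drave]] — [brell [zib vask]] of type (s→(t→t)) combines with [morra drave] of type s: type (t→t).

(t→t)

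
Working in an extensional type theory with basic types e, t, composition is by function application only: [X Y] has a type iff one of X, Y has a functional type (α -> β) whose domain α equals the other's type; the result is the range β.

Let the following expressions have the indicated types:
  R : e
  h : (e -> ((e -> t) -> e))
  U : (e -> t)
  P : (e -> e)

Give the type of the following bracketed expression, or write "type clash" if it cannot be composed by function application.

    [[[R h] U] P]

[R h]: h is (e -> ((e -> t) -> e)), R is e; result ((e -> t) -> e).
[[R h] U]: [R h] is ((e -> t) -> e), U is (e -> t); result e.
[[[R h] U] P]: P is (e -> e), [[R h] U] is e; result e.

e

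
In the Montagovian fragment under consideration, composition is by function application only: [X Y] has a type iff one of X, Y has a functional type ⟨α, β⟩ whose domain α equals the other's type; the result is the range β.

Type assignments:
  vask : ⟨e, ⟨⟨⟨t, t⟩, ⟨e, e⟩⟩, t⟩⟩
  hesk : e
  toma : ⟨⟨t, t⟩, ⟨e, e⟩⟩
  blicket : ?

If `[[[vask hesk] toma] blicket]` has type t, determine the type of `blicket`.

[[[vask hesk] toma] blicket] is required to be t. [[vask hesk] toma] : t cannot yield t as functor, so blicket : ⟨t, t⟩.

⟨t, t⟩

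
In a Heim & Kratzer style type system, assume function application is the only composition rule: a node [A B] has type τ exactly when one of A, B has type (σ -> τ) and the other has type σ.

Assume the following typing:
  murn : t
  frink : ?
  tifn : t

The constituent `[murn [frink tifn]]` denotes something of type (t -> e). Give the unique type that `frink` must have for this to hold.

[murn [frink tifn]] is required to be (t -> e). murn : t cannot yield (t -> e) as functor, so [frink tifn] : (t -> (t -> e)).
[frink tifn] is required to be (t -> (t -> e)). tifn : t cannot yield (t -> (t -> e)) as functor, so frink : (t -> (t -> (t -> e))).

(t -> (t -> (t -> e)))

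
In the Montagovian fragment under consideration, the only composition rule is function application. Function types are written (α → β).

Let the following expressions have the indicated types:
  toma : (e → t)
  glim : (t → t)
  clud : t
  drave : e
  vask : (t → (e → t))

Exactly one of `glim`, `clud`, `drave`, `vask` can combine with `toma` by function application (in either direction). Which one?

drave

glim : (t → t) — no; toma wants e, and glim wants t.
clud : t — no; toma wants e, and clud wants nothing (atomic).
drave — combines: toma : (e → t) takes drave : e as argument, giving t.
vask : (t → (e → t)) — no; toma wants e, and vask wants t.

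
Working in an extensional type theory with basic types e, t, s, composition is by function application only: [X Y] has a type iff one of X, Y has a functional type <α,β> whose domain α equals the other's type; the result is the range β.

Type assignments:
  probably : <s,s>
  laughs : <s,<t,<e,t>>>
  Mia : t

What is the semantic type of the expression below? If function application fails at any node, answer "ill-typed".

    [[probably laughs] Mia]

ill-typed

At [probably laughs]: neither <s,s> nor <s,<t,<e,t>>> can take the other as argument; the node is ill-typed.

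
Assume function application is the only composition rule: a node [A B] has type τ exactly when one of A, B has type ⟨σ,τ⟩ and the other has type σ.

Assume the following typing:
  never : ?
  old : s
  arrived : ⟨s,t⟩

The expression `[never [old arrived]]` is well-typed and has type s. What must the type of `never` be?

⟨t,s⟩

For [never [old arrived]] to have type s with [old arrived] of type t, never must be the function: never : ⟨t,s⟩.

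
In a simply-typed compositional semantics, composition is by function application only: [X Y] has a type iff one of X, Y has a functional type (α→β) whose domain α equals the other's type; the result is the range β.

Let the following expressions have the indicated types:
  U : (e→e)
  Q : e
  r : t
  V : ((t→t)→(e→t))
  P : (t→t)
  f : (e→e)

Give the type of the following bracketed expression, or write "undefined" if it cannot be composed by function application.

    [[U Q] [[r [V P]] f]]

undefined

[U Q] — U of type (e→e) combines with Q of type e: type e.
[V P] — V of type ((t→t)→(e→t)) combines with P of type (t→t): type (e→t).
[r [V P]]: t and (e→t) cannot combine by function application — type clash.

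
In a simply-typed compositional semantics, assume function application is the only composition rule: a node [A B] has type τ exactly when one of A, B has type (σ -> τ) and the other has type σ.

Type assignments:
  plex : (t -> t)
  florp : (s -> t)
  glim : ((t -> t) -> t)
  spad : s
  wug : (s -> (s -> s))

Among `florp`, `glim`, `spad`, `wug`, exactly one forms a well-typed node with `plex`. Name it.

glim

florp : (s -> t) — neither side's domain matches the other.
glim — combines: glim : ((t -> t) -> t) takes plex : (t -> t) as argument, giving t.
spad : s — neither side's domain matches the other.
wug : (s -> (s -> s)) — neither side's domain matches the other.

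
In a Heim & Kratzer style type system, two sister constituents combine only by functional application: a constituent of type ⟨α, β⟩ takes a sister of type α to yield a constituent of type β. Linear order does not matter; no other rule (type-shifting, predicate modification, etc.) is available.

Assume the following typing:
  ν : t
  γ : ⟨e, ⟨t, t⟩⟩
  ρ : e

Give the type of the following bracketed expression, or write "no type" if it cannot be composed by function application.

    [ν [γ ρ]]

t

[γ ρ]: ⟨e, ⟨t, t⟩⟩ applied to e yields ⟨t, t⟩.
[ν [γ ρ]]: ⟨t, t⟩ applied to t yields t.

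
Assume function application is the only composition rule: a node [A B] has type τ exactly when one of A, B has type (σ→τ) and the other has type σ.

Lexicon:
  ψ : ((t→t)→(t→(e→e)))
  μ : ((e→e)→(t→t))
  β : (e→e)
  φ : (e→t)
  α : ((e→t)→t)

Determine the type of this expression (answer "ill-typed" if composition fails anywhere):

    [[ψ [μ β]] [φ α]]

At [μ β], μ : ((e→e)→(t→t)) takes β : (e→e), giving (t→t).
At [ψ [μ β]], ψ : ((t→t)→(t→(e→e))) takes [μ β] : (t→t), giving (t→(e→e)).
At [φ α], α : ((e→t)→t) takes φ : (e→t), giving t.
At [[ψ [μ β]] [φ α]], [ψ [μ β]] : (t→(e→e)) takes [φ α] : t, giving (e→e).

(e→e)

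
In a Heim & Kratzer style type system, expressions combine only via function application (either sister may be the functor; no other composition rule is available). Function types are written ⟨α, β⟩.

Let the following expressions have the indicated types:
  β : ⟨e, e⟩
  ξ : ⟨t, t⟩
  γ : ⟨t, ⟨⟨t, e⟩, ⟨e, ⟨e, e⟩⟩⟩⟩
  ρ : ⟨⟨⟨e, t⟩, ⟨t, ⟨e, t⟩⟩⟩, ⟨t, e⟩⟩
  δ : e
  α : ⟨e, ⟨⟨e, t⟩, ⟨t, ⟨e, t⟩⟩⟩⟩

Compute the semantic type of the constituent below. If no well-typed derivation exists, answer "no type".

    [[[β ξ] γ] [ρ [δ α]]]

no type

[β ξ]: ⟨e, e⟩ with ⟨t, t⟩ — neither is a function whose domain matches the other; composition fails here.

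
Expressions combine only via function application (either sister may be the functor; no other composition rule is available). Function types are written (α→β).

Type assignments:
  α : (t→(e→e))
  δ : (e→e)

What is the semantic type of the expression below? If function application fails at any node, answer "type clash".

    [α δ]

[α δ]: (t→(e→e)) and (e→e) cannot combine by function application — type clash.

type clash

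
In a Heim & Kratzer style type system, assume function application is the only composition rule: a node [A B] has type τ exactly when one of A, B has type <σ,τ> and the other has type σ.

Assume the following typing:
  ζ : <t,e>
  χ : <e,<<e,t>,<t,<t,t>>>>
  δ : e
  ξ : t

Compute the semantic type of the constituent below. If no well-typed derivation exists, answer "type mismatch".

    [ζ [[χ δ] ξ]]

type mismatch

[χ δ]: <e,<<e,t>,<t,<t,t>>>> applied to e yields <<e,t>,<t,<t,t>>>.
[[χ δ] ξ]: <<e,t>,<t,<t,t>>> with t — neither is a function whose domain matches the other; composition fails here.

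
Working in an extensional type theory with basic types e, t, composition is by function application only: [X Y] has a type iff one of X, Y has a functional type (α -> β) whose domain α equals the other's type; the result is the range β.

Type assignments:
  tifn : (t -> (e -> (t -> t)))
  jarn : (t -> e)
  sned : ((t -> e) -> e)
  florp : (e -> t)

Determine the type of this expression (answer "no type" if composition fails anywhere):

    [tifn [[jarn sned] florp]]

(e -> (t -> t))

[jarn sned]: functor sned : ((t -> e) -> e), argument jarn : (t -> e); result e.
[[jarn sned] florp]: functor florp : (e -> t), argument [jarn sned] : e; result t.
[tifn [[jarn sned] florp]]: functor tifn : (t -> (e -> (t -> t))), argument [[jarn sned] florp] : t; result (e -> (t -> t)).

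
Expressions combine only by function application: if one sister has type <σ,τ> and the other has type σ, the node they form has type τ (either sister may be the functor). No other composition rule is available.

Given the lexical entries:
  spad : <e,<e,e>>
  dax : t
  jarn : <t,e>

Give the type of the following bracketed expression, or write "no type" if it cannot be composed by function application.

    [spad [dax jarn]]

[dax jarn] — jarn of type <t,e> combines with dax of type t: type e.
[spad [dax jarn]] — spad of type <e,<e,e>> combines with [dax jarn] of type e: type <e,e>.

<e,e>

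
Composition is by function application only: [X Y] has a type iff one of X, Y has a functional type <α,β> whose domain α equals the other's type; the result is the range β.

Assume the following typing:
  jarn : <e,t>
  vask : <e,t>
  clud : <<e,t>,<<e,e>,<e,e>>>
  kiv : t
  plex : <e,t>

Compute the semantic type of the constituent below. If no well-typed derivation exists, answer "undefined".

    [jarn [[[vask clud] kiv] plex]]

undefined

[vask clud]: clud is <<e,t>,<<e,e>,<e,e>>>, vask is <e,t>; result <<e,e>,<e,e>>.
[[vask clud] kiv]: <<e,e>,<e,e>> with t — neither is a function whose domain matches the other; composition fails here.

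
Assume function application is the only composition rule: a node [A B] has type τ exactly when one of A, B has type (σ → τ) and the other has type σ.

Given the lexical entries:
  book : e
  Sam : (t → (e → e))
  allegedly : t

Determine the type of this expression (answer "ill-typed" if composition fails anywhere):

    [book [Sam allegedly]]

e

[Sam allegedly]: Sam is (t → (e → e)), allegedly is t; result (e → e).
[book [Sam allegedly]]: [Sam allegedly] is (e → e), book is e; result e.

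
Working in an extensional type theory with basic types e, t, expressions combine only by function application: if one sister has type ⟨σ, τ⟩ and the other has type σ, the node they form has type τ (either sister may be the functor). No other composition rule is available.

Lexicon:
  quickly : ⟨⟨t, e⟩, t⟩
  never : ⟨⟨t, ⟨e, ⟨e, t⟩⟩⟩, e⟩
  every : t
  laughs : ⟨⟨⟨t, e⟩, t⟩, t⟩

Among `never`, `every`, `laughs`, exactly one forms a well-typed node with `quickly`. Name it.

laughs

never : ⟨⟨t, ⟨e, ⟨e, t⟩⟩⟩, e⟩ — neither side's domain matches the other.
every : t — neither side's domain matches the other.
laughs — combines: laughs : ⟨⟨⟨t, e⟩, t⟩, t⟩ takes quickly : ⟨⟨t, e⟩, t⟩ as argument, giving t.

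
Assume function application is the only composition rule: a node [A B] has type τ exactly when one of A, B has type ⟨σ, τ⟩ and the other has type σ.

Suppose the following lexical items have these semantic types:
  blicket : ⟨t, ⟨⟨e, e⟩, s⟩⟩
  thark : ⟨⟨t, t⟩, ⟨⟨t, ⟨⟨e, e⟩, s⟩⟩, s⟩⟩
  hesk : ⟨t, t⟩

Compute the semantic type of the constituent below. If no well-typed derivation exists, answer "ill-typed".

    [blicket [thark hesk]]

s

At [thark hesk], thark : ⟨⟨t, t⟩, ⟨⟨t, ⟨⟨e, e⟩, s⟩⟩, s⟩⟩ takes hesk : ⟨t, t⟩, giving ⟨⟨t, ⟨⟨e, e⟩, s⟩⟩, s⟩.
At [blicket [thark hesk]], [thark hesk] : ⟨⟨t, ⟨⟨e, e⟩, s⟩⟩, s⟩ takes blicket : ⟨t, ⟨⟨e, e⟩, s⟩⟩, giving s.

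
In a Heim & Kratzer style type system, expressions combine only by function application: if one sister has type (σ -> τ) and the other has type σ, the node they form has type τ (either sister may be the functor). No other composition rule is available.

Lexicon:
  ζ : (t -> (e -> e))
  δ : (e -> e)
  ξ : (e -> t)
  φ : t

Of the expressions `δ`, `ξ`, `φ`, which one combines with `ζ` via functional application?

δ : (e -> e) — ζ needs t; δ needs e; neither fits.
ξ : (e -> t) — ζ needs t; ξ needs e; neither fits.
φ — combines: ζ : (t -> (e -> e)) takes φ : t as argument, giving (e -> e).

φ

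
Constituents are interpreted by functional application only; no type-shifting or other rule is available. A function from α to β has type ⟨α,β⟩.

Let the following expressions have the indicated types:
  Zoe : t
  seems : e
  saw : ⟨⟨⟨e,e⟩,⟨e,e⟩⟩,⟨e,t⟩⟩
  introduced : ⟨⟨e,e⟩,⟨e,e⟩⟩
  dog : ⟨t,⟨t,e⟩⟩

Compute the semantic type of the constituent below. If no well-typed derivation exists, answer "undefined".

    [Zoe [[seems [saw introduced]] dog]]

At [saw introduced], saw : ⟨⟨⟨e,e⟩,⟨e,e⟩⟩,⟨e,t⟩⟩ takes introduced : ⟨⟨e,e⟩,⟨e,e⟩⟩, giving ⟨e,t⟩.
At [seems [saw introduced]], [saw introduced] : ⟨e,t⟩ takes seems : e, giving t.
At [[seems [saw introduced]] dog], dog : ⟨t,⟨t,e⟩⟩ takes [seems [saw introduced]] : t, giving ⟨t,e⟩.
At [Zoe [[seems [saw introduced]] dog]], [[seems [saw introduced]] dog] : ⟨t,e⟩ takes Zoe : t, giving e.

e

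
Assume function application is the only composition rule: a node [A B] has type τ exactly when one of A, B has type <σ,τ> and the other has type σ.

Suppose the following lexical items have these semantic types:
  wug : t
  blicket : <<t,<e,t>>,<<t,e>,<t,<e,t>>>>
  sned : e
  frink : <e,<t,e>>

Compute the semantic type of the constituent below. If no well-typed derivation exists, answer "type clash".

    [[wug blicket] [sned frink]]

At [wug blicket]: neither t nor <<t,<e,t>>,<<t,e>,<t,<e,t>>>> can take the other as argument; the node is ill-typed.

type clash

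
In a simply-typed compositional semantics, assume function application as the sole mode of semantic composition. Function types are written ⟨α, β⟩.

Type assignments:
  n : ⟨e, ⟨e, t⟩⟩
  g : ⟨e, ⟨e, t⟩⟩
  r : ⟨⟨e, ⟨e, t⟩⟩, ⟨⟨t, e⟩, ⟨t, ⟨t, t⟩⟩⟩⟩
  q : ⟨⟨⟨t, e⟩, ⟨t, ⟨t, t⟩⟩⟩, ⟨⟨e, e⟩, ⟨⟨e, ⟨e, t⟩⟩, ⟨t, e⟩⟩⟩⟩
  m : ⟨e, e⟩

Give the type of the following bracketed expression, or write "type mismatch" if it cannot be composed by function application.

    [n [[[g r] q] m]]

⟨t, e⟩

[g r]: r is ⟨⟨e, ⟨e, t⟩⟩, ⟨⟨t, e⟩, ⟨t, ⟨t, t⟩⟩⟩⟩, g is ⟨e, ⟨e, t⟩⟩; result ⟨⟨t, e⟩, ⟨t, ⟨t, t⟩⟩⟩.
[[g r] q]: q is ⟨⟨⟨t, e⟩, ⟨t, ⟨t, t⟩⟩⟩, ⟨⟨e, e⟩, ⟨⟨e, ⟨e, t⟩⟩, ⟨t, e⟩⟩⟩⟩, [g r] is ⟨⟨t, e⟩, ⟨t, ⟨t, t⟩⟩⟩; result ⟨⟨e, e⟩, ⟨⟨e, ⟨e, t⟩⟩, ⟨t, e⟩⟩⟩.
[[[g r] q] m]: [[g r] q] is ⟨⟨e, e⟩, ⟨⟨e, ⟨e, t⟩⟩, ⟨t, e⟩⟩⟩, m is ⟨e, e⟩; result ⟨⟨e, ⟨e, t⟩⟩, ⟨t, e⟩⟩.
[n [[[g r] q] m]]: [[[g r] q] m] is ⟨⟨e, ⟨e, t⟩⟩, ⟨t, e⟩⟩, n is ⟨e, ⟨e, t⟩⟩; result ⟨t, e⟩.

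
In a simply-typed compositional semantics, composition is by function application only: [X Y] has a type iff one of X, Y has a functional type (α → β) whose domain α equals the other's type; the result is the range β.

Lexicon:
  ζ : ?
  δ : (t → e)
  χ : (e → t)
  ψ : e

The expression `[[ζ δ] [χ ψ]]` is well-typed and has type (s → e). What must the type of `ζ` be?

((t → e) → (t → (s → e)))

[[ζ δ] [χ ψ]] is required to be (s → e). [χ ψ] : t cannot yield (s → e) as functor, so [ζ δ] : (t → (s → e)).
[ζ δ] is required to be (t → (s → e)). δ : (t → e) cannot yield (t → (s → e)) as functor, so ζ : ((t → e) → (t → (s → e))).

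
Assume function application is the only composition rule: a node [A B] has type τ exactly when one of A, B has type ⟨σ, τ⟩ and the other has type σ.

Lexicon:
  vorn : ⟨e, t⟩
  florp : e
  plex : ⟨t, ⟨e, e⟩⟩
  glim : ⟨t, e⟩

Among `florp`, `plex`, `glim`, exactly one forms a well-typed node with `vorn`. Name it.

florp — combines: vorn : ⟨e, t⟩ takes florp : e as argument, giving t.
plex : ⟨t, ⟨e, e⟩⟩ — neither side's domain matches the other.
glim : ⟨t, e⟩ — neither side's domain matches the other.

florp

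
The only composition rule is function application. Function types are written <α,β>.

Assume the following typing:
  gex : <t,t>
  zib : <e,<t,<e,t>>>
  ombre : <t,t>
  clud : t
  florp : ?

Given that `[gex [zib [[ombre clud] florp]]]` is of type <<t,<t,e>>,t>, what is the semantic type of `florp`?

For [gex [zib [[ombre clud] florp]]] to have type <<t,<t,e>>,t> with gex of type <t,t>, [zib [[ombre clud] florp]] must be the function: [zib [[ombre clud] florp]] : <<t,t>,<<t,<t,e>>,t>>.
For [zib [[ombre clud] florp]] to have type <<t,t>,<<t,<t,e>>,t>> with zib of type <e,<t,<e,t>>>, [[ombre clud] florp] must be the function: [[ombre clud] florp] : <<e,<t,<e,t>>>,<<t,t>,<<t,<t,e>>,t>>>.
For [[ombre clud] florp] to have type <<e,<t,<e,t>>>,<<t,t>,<<t,<t,e>>,t>>> with [ombre clud] of type t, florp must be the function: florp : <t,<<e,<t,<e,t>>>,<<t,t>,<<t,<t,e>>,t>>>>.

<t,<<e,<t,<e,t>>>,<<t,t>,<<t,<t,e>>,t>>>>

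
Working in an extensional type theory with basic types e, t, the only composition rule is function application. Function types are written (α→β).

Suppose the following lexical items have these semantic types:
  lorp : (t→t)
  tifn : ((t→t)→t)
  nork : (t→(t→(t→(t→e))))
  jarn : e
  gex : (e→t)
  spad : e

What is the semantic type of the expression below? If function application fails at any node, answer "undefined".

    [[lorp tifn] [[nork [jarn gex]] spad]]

[lorp tifn]: ((t→t)→t) applied to (t→t) yields t.
[jarn gex]: (e→t) applied to e yields t.
[nork [jarn gex]]: (t→(t→(t→(t→e)))) applied to t yields (t→(t→(t→e))).
At [[nork [jarn gex]] spad]: neither (t→(t→(t→e))) nor e can take the other as argument; the node is ill-typed.

undefined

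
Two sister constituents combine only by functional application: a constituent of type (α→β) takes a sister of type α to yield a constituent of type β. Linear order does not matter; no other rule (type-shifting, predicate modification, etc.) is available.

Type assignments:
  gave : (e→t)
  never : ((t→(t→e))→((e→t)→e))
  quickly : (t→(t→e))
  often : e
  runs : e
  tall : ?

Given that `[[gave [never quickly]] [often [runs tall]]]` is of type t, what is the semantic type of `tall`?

[[gave [never quickly]] [often [runs tall]]] is required to be t. [gave [never quickly]] : e cannot yield t as functor, so [often [runs tall]] : (e→t).
[often [runs tall]] is required to be (e→t). often : e cannot yield (e→t) as functor, so [runs tall] : (e→(e→t)).
[runs tall] is required to be (e→(e→t)). runs : e cannot yield (e→(e→t)) as functor, so tall : (e→(e→(e→t))).

(e→(e→(e→t)))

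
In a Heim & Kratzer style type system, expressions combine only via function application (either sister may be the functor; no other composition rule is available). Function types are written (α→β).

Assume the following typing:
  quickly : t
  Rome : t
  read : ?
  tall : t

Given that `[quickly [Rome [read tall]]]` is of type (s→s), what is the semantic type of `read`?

[quickly [Rome [read tall]]] must have type (s→s). The sister quickly has type t; that is not a function onto (s→s), so [Rome [read tall]] must be the functor, of type (t→(s→s)).
[Rome [read tall]] must have type (t→(s→s)). The sister Rome has type t; that is not a function onto (t→(s→s)), so [read tall] must be the functor, of type (t→(t→(s→s))).
[read tall] must have type (t→(t→(s→s))). The sister tall has type t; that is not a function onto (t→(t→(s→s))), so read must be the functor, of type (t→(t→(t→(s→s)))).

(t→(t→(t→(s→s))))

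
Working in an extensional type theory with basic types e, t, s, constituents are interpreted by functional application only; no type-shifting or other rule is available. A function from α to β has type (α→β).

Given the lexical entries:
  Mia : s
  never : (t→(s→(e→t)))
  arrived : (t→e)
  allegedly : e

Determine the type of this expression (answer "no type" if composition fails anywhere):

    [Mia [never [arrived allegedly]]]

no type

At [arrived allegedly]: neither (t→e) nor e can take the other as argument; the node is ill-typed.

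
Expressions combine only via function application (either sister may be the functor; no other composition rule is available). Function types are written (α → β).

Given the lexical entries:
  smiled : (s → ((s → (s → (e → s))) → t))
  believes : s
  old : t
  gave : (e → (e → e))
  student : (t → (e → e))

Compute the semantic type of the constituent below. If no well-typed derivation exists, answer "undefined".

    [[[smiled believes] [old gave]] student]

undefined

[smiled believes]: (s → ((s → (s → (e → s))) → t)) applied to s yields ((s → (s → (e → s))) → t).
At [old gave]: neither t nor (e → (e → e)) can take the other as argument; the node is ill-typed.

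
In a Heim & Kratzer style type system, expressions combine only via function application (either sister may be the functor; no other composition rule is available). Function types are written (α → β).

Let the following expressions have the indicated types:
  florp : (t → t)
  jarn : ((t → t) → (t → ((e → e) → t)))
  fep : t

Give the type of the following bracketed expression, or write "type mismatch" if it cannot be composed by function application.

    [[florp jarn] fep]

At [florp jarn], jarn : ((t → t) → (t → ((e → e) → t))) takes florp : (t → t), giving (t → ((e → e) → t)).
At [[florp jarn] fep], [florp jarn] : (t → ((e → e) → t)) takes fep : t, giving ((e → e) → t).

((e → e) → t)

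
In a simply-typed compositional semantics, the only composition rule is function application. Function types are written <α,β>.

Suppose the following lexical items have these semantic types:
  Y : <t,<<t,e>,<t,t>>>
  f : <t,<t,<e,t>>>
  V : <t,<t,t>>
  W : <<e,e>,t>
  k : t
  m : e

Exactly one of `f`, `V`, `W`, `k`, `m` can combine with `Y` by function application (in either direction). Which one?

f : <t,<t,<e,t>>> — no; Y wants t, and f wants t.
V : <t,<t,t>> — no; Y wants t, and V wants t.
W : <<e,e>,t> — no; Y wants t, and W wants <e,e>.
k — combines: Y : <t,<<t,e>,<t,t>>> takes k : t as argument, giving <<t,e>,<t,t>>.
m : e — no; Y wants t, and m wants nothing (atomic).

k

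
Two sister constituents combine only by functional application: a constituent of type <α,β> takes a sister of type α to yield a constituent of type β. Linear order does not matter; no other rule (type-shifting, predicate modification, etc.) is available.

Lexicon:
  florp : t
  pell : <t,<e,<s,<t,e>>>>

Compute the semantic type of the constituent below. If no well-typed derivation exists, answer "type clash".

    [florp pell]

<e,<s,<t,e>>>

[florp pell] — pell of type <t,<e,<s,<t,e>>>> combines with florp of type t: type <e,<s,<t,e>>>.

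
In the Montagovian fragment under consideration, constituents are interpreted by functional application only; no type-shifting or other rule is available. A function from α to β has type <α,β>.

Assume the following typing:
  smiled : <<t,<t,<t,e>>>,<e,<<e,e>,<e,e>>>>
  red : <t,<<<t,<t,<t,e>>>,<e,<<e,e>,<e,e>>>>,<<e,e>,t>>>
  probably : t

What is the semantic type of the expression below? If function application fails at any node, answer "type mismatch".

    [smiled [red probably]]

<<e,e>,t>

[red probably] — red of type <t,<<<t,<t,<t,e>>>,<e,<<e,e>,<e,e>>>>,<<e,e>,t>>> combines with probably of type t: type <<<t,<t,<t,e>>>,<e,<<e,e>,<e,e>>>>,<<e,e>,t>>.
[smiled [red probably]] — [red probably] of type <<<t,<t,<t,e>>>,<e,<<e,e>,<e,e>>>>,<<e,e>,t>> combines with smiled of type <<t,<t,<t,e>>>,<e,<<e,e>,<e,e>>>>: type <<e,e>,t>.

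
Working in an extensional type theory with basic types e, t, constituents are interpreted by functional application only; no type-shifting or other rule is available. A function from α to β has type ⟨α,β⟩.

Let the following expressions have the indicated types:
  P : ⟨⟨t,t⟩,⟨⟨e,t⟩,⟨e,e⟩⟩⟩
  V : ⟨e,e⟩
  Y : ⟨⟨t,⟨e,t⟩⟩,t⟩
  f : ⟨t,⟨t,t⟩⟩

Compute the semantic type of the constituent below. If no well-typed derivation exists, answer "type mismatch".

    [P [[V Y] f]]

[V Y]: ⟨e,e⟩ and ⟨⟨t,⟨e,t⟩⟩,t⟩ cannot combine by function application — type clash.

type mismatch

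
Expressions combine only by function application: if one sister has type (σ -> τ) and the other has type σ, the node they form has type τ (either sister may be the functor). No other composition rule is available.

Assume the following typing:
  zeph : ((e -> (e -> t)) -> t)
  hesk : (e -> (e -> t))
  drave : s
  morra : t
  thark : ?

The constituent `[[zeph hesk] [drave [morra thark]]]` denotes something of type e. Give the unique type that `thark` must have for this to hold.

(t -> (s -> (t -> e)))

[[zeph hesk] [drave [morra thark]]] must have type e. The sister [zeph hesk] has type t; that is not a function onto e, so [drave [morra thark]] must be the functor, of type (t -> e).
[drave [morra thark]] must have type (t -> e). The sister drave has type s; that is not a function onto (t -> e), so [morra thark] must be the functor, of type (s -> (t -> e)).
[morra thark] must have type (s -> (t -> e)). The sister morra has type t; that is not a function onto (s -> (t -> e)), so thark must be the functor, of type (t -> (s -> (t -> e))).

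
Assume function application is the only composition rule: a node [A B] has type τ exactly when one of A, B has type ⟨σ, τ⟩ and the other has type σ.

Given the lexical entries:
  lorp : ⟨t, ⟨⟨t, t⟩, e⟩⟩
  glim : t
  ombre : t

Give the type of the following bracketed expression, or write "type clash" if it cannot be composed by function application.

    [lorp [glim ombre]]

[glim ombre]: t and t cannot combine by function application — type clash.

type clash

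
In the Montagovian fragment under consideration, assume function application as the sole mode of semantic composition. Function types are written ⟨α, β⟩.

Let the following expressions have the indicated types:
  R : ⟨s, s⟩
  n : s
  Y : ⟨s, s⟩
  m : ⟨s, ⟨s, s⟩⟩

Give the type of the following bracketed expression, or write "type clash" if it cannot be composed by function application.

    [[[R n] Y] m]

[R n]: ⟨s, s⟩ applied to s yields s.
[[R n] Y]: ⟨s, s⟩ applied to s yields s.
[[[R n] Y] m]: ⟨s, ⟨s, s⟩⟩ applied to s yields ⟨s, s⟩.

⟨s, s⟩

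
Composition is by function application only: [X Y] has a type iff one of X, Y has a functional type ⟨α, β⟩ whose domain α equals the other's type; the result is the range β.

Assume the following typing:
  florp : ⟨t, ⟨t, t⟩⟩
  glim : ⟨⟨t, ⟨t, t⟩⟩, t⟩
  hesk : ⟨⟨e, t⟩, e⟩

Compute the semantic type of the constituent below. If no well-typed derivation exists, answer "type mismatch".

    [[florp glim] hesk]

[florp glim] — glim of type ⟨⟨t, ⟨t, t⟩⟩, t⟩ combines with florp of type ⟨t, ⟨t, t⟩⟩: type t.
At [[florp glim] hesk]: neither t nor ⟨⟨e, t⟩, e⟩ can take the other as argument; the node is ill-typed.

type mismatch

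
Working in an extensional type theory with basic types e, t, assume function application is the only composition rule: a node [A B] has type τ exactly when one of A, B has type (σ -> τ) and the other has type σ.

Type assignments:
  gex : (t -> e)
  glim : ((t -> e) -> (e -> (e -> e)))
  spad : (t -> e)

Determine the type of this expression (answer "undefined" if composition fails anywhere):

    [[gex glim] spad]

undefined

[gex glim] — glim of type ((t -> e) -> (e -> (e -> e))) combines with gex of type (t -> e): type (e -> (e -> e)).
[[gex glim] spad]: (e -> (e -> e)) and (t -> e) cannot combine by function application — type clash.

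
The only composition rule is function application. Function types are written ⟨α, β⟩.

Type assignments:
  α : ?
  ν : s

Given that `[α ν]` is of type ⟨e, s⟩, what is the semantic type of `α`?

⟨s, ⟨e, s⟩⟩

At [α ν] (required: ⟨e, s⟩): ν is s, which is not a function with range ⟨e, s⟩; hence α is the functor — type ⟨s, ⟨e, s⟩⟩.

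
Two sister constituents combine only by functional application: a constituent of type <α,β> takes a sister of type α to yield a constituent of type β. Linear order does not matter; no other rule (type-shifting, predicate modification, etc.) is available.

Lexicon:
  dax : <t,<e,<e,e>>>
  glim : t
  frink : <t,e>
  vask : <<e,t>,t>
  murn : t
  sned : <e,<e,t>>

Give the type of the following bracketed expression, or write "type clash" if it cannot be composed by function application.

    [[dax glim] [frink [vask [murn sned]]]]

At [dax glim], dax : <t,<e,<e,e>>> takes glim : t, giving <e,<e,e>>.
At [murn sned]: neither t nor <e,<e,t>> can take the other as argument; the node is ill-typed.

type clash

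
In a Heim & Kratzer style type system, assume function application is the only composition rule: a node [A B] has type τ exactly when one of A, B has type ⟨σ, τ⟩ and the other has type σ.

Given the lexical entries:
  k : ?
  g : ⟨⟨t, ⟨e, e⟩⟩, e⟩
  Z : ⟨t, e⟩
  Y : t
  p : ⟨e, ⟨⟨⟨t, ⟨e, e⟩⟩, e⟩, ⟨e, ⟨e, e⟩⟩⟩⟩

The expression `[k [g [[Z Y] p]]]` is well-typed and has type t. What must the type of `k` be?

⟨⟨e, ⟨e, e⟩⟩, t⟩

For [k [g [[Z Y] p]]] to have type t with [g [[Z Y] p]] of type ⟨e, ⟨e, e⟩⟩, k must be the function: k : ⟨⟨e, ⟨e, e⟩⟩, t⟩.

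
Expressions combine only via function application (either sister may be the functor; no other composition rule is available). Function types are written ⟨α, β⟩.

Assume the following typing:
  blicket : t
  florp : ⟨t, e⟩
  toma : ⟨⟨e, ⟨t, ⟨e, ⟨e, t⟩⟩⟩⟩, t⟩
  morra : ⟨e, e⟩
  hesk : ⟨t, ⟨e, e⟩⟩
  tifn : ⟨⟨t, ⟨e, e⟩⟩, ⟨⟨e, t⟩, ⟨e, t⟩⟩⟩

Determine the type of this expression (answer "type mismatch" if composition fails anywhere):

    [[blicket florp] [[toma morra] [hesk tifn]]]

type mismatch

[blicket florp]: ⟨t, e⟩ applied to t yields e.
[toma morra]: ⟨⟨e, ⟨t, ⟨e, ⟨e, t⟩⟩⟩⟩, t⟩ and ⟨e, e⟩ cannot combine by function application — type clash.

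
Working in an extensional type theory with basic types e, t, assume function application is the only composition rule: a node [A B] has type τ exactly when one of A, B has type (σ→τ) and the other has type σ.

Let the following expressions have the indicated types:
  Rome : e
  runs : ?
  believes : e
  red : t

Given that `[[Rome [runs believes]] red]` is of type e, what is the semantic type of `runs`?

For [[Rome [runs believes]] red] to have type e with red of type t, [Rome [runs believes]] must be the function: [Rome [runs believes]] : (t→e).
For [Rome [runs believes]] to have type (t→e) with Rome of type e, [runs believes] must be the function: [runs believes] : (e→(t→e)).
For [runs believes] to have type (e→(t→e)) with believes of type e, runs must be the function: runs : (e→(e→(t→e))).

(e→(e→(t→e)))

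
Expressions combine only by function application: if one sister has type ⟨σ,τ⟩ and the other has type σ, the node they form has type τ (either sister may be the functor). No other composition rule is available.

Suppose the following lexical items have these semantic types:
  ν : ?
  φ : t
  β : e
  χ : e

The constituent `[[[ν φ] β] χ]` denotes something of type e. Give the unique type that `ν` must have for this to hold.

[[[ν φ] β] χ] is required to be e. χ : e cannot yield e as functor, so [[ν φ] β] : ⟨e,e⟩.
[[ν φ] β] is required to be ⟨e,e⟩. β : e cannot yield ⟨e,e⟩ as functor, so [ν φ] : ⟨e,⟨e,e⟩⟩.
[ν φ] is required to be ⟨e,⟨e,e⟩⟩. φ : t cannot yield ⟨e,⟨e,e⟩⟩ as functor, so ν : ⟨t,⟨e,⟨e,e⟩⟩⟩.

⟨t,⟨e,⟨e,e⟩⟩⟩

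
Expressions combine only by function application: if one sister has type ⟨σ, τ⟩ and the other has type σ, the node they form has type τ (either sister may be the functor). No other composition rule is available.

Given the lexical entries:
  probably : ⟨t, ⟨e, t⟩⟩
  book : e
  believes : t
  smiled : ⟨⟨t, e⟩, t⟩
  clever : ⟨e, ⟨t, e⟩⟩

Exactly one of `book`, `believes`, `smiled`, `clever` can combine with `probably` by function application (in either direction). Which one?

book : e — does not combine with probably.
believes — combines: probably : ⟨t, ⟨e, t⟩⟩ takes believes : t as argument, giving ⟨e, t⟩.
smiled : ⟨⟨t, e⟩, t⟩ — does not combine with probably.
clever : ⟨e, ⟨t, e⟩⟩ — does not combine with probably.

believes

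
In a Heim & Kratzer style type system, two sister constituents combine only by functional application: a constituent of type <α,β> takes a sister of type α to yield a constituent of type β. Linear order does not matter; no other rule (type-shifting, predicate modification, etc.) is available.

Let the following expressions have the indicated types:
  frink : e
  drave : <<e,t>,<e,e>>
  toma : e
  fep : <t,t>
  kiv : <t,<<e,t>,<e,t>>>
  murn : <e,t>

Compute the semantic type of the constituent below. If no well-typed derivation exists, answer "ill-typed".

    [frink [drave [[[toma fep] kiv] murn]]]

ill-typed

[toma fep]: e with <t,t> — neither is a function whose domain matches the other; composition fails here.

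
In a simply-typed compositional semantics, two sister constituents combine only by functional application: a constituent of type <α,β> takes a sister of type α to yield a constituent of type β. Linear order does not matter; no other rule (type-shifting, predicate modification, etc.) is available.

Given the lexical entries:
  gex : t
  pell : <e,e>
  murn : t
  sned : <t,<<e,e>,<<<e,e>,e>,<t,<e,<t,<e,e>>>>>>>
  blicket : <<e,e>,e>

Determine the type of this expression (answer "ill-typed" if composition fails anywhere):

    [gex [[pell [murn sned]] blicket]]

<e,<t,<e,e>>>

[murn sned]: functor sned : <t,<<e,e>,<<<e,e>,e>,<t,<e,<t,<e,e>>>>>>>, argument murn : t; result <<e,e>,<<<e,e>,e>,<t,<e,<t,<e,e>>>>>>.
[pell [murn sned]]: functor [murn sned] : <<e,e>,<<<e,e>,e>,<t,<e,<t,<e,e>>>>>>, argument pell : <e,e>; result <<<e,e>,e>,<t,<e,<t,<e,e>>>>>.
[[pell [murn sned]] blicket]: functor [pell [murn sned]] : <<<e,e>,e>,<t,<e,<t,<e,e>>>>>, argument blicket : <<e,e>,e>; result <t,<e,<t,<e,e>>>>.
[gex [[pell [murn sned]] blicket]]: functor [[pell [murn sned]] blicket] : <t,<e,<t,<e,e>>>>, argument gex : t; result <e,<t,<e,e>>>.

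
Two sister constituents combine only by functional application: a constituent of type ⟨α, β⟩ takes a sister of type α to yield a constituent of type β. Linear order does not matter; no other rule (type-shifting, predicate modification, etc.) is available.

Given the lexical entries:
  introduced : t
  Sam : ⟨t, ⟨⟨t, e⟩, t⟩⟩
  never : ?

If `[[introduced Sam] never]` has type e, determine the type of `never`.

At [[introduced Sam] never] (required: e): [introduced Sam] is ⟨⟨t, e⟩, t⟩, which is not a function with range e; hence never is the functor — type ⟨⟨⟨t, e⟩, t⟩, e⟩.

⟨⟨⟨t, e⟩, t⟩, e⟩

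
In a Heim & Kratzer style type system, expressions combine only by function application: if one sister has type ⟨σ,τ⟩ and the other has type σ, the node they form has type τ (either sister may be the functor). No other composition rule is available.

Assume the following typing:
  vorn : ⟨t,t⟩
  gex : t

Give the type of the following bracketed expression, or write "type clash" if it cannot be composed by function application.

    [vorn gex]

t

At [vorn gex], vorn : ⟨t,t⟩ takes gex : t, giving t.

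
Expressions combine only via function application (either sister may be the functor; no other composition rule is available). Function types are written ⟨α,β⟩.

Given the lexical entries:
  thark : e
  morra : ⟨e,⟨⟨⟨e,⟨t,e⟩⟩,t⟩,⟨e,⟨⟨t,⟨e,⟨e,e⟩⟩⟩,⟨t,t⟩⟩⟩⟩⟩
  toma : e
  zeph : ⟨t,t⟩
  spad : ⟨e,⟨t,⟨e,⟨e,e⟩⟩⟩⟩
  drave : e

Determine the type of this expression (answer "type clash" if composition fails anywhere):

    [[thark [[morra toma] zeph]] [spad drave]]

type clash

[morra toma]: ⟨e,⟨⟨⟨e,⟨t,e⟩⟩,t⟩,⟨e,⟨⟨t,⟨e,⟨e,e⟩⟩⟩,⟨t,t⟩⟩⟩⟩⟩ applied to e yields ⟨⟨⟨e,⟨t,e⟩⟩,t⟩,⟨e,⟨⟨t,⟨e,⟨e,e⟩⟩⟩,⟨t,t⟩⟩⟩⟩.
[[morra toma] zeph]: ⟨⟨⟨e,⟨t,e⟩⟩,t⟩,⟨e,⟨⟨t,⟨e,⟨e,e⟩⟩⟩,⟨t,t⟩⟩⟩⟩ with ⟨t,t⟩ — neither is a function whose domain matches the other; composition fails here.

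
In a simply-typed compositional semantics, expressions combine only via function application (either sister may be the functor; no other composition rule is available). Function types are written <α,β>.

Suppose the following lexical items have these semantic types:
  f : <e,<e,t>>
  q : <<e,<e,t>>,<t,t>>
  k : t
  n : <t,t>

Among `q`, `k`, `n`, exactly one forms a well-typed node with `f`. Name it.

q — combines: q : <<e,<e,t>>,<t,t>> takes f : <e,<e,t>> as argument, giving <t,t>.
k : t — no; f wants e, and k wants nothing (atomic).
n : <t,t> — no; f wants e, and n wants t.

q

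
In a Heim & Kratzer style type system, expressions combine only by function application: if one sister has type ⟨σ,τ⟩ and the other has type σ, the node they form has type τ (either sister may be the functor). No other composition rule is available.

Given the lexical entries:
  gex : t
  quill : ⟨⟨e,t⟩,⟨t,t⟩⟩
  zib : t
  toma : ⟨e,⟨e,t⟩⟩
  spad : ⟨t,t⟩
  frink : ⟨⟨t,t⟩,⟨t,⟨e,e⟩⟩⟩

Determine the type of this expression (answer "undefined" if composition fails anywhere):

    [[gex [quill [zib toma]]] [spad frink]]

[zib toma]: t and ⟨e,⟨e,t⟩⟩ cannot combine by function application — type clash.

undefined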